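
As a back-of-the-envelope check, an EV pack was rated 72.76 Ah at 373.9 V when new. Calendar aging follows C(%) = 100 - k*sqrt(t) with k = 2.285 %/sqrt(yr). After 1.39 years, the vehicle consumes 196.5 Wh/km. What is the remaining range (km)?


Step 1: capacity retention = 100 - 2.285 * sqrt(1.39) = 100 - 2.285 * 1.179 = 97.306%
Step 2: C_now = 72.76 * 97.306/100 = 70.8 Ah
Step 3: E_pack = V * C_now = 373.9 * 70.8 = 26472 Wh
Step 4: range = E_pack / consumption = 26472 / 196.5 = 134.7 km

134.7 km


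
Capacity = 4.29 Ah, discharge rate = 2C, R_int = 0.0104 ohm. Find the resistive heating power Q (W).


Step 1: I = C_rate * capacity = 2 * 4.29 = 8.58 A
Step 2: Q = I^2 * R = 8.58^2 * 0.0104 = 73.616 * 0.0104 = 0.7656 W

0.7656 W


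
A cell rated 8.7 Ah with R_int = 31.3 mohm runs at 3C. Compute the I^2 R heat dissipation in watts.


Convert: R = 31.3 mohm = 0.0313 ohm
Step 1: I = C_rate * capacity = 3 * 8.7 = 26.1 A
Step 2: Q = I^2 * R = 26.1^2 * 0.0313 = 681.21 * 0.0313 = 21.32 W

21.32 W


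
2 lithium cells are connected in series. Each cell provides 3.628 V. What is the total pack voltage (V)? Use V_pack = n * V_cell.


With 2 cells in series at 3.628 V each, V_pack = 7.256 V

7.256 V


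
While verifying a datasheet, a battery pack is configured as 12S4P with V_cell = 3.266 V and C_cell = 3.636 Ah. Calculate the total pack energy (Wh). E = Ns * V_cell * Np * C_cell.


E = Ns * Vcell * Np * Ccell = 12 * 3.266 * 4 * 3.636 = 570.0 Wh

570.0 Wh


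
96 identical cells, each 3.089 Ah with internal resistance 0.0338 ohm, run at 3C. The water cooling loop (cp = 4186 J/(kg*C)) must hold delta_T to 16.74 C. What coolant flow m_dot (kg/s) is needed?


Step 1: I = 3 * 3.089 = 9.267 A
Step 2: Q_cell = I^2 * R = 9.267^2 * 0.0338 = 2.9027 W
Step 3: Q_total = 96 * 2.9027 = 278.66 W
Step 4: m_dot = Q_total / (cp * dT) = 278.66 / (4186 * 16.74) = 0.003977 kg/s

0.003977 kg/s


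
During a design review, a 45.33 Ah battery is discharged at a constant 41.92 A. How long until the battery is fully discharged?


Runtime = 45.33 Ah / 41.92 A = 1.081 hr

1.081 hr


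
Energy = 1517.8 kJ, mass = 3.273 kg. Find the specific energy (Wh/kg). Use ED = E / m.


Convert: E = 1517.8 kJ = 421.61 Wh
ED = E / m = 421.61 / 3.273 = 128.8 Wh/kg

128.8 Wh/kg


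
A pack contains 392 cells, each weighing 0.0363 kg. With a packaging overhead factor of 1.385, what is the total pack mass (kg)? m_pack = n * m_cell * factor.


m_pack = n * m_cell * overhead = 392 * 0.0363 * 1.385 = 19.71 kg

19.71 kg


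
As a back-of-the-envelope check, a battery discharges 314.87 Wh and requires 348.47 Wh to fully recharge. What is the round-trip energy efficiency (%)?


eta_e = E_dis / E_chg * 100 = 314.87 / 348.47 * 100 = 90.36%

90.36%


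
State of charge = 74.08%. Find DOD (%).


Complement of SOC: DOD = 100% - 74.08% = 25.92%

25.92%


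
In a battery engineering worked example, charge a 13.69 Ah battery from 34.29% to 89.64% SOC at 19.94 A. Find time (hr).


delta_Ah = 13.69 * (89.64 - 34.29) / 100 = 7.5774 Ah
t = delta_Ah / I = 7.5774 / 19.94 = 0.3800 hr

0.3800 hr


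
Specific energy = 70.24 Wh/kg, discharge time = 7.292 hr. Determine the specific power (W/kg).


Specific power = 70.24 Wh/kg / 7.292 hr = 9.632 W/kg

9.632 W/kg


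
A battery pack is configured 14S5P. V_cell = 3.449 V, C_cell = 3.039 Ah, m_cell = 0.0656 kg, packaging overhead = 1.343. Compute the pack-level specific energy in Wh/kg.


Step 1: V_pack = 14 * 3.449 = 48.286 V
Step 2: C_pack = 5 * 3.039 = 15.195 Ah
Step 3: E_pack = V_pack * C_pack = 48.286 * 15.195 = 733.71 Wh
Step 4: m_pack = 14 * 5 * 0.0656 * 1.343 = 6.1671 kg
Step 5: ED = E_pack / m_pack = 733.71 / 6.1671 = 119.0 Wh/kg

119.0 Wh/kg


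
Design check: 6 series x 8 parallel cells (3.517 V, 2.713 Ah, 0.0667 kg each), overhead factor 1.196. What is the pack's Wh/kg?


Step 1: V_pack = 6 * 3.517 = 21.102 V
Step 2: C_pack = 8 * 2.713 = 21.704 Ah
Step 3: E_pack = V_pack * C_pack = 21.102 * 21.704 = 458 Wh
Step 4: m_pack = 6 * 8 * 0.0667 * 1.196 = 3.8291 kg
Step 5: ED = E_pack / m_pack = 458 / 3.8291 = 119.6 Wh/kg

119.6 Wh/kg


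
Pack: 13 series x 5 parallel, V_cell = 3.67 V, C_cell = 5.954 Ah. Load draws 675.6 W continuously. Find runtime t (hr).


Step 1: E_pack = Ns * V_cell * Np * C_cell = 13 * 3.67 * 5 * 5.954 = 1420.3 Wh
Step 2: t = E_pack / P = 1420.3 / 675.6 = 2.102 hr

2.102 hr


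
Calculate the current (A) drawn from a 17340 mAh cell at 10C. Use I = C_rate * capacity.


Convert: capacity = 17340 mAh = 17.34 Ah
I = C_rate * capacity = 10 * 17.34 = 173.4 A

173.4 A


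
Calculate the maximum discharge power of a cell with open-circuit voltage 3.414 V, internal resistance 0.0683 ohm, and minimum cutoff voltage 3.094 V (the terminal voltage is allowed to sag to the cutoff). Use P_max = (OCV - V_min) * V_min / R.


dV = OCV - V_min = 0.32 V (so I_max = dV / R)
P_max = dV * V_min / R = 0.32 * 3.094 / 0.0683 = 14.50 W

14.50 W


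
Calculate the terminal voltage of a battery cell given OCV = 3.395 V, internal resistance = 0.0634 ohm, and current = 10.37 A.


IR drop = 10.37 * 0.0634 = 0.65746 V
V = 3.395 - 0.65746 = 2.738 V

2.738 V


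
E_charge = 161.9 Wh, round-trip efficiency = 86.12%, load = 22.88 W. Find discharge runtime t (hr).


Step 1: E_discharge = eta/100 * E_charge = 86.12/100 * 161.9 = 139.43 Wh
Step 2: t = E_discharge / P = 139.43 / 22.88 = 6.094 hr

6.094 hr


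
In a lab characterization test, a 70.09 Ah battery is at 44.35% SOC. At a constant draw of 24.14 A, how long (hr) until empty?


Step 1: remaining = SOC/100 * C_total = 44.35/100 * 70.09 = 31.085 Ah
Step 2: t = remaining / I = 31.085 / 24.14 = 1.288 hr

1.288 hr


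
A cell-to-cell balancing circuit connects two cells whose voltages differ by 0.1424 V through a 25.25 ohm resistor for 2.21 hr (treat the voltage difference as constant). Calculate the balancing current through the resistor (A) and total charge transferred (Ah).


I_bal = dV / R = 0.1424 / 25.25 = 0.0056396 A
Q = I_bal * t = 0.0056396 * 2.21 = 0.01246 Ah

I=0.0056396 A, Q=0.01246 Ah


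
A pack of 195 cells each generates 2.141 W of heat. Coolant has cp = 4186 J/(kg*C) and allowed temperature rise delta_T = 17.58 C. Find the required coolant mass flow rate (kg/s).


Q_total = 195 * 2.141 = 417.5 W
m_dot = Q_total / (cp * dT) = 417.5 / (4186 * 17.58) = 0.005673 kg/s

0.005673 kg/s


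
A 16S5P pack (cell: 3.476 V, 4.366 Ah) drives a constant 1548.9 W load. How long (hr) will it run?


Step 1: E_pack = Ns * V_cell * Np * C_cell = 16 * 3.476 * 5 * 4.366 = 1214.1 Wh
Step 2: t = E_pack / P = 1214.1 / 1548.9 = 0.7838 hr

0.7838 hr


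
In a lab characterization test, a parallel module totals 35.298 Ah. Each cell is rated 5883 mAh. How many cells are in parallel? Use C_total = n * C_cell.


Convert: C_cell = 5883 mAh = 5.883 Ah
n = C_total / C_cell = 35.298 / 5.883 = 6

6


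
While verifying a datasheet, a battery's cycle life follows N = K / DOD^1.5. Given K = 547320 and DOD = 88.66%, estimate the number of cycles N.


DOD^1.5 = 834.82
N = K / DOD^1.5 = 547320 / 834.82 = 655.6

655.6 cycles


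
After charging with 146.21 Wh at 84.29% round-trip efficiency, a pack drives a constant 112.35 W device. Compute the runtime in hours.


Step 1: E_discharge = eta/100 * E_charge = 84.29/100 * 146.21 = 123.24 Wh
Step 2: t = E_discharge / P = 123.24 / 112.35 = 1.097 hr

1.097 hr


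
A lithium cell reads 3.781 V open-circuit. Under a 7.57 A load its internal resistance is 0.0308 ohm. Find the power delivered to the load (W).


Step 1: V_terminal = OCV - I*R = 3.781 - 7.57 * 0.0308 = 3.5478 V
Step 2: P_out = V_terminal * I = 3.5478 * 7.57 = 26.86 W

26.86 W


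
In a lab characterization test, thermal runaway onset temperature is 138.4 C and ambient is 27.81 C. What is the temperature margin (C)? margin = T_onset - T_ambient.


margin = T_onset - T_ambient = 138.4 - 27.81 = 110.59 C

110.59 C


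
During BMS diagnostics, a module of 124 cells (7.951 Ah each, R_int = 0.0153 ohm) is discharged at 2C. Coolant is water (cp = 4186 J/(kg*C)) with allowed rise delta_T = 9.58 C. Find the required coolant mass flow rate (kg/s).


Step 1: I = 2 * 7.951 = 15.902 A
Step 2: Q_cell = I^2 * R = 15.902^2 * 0.0153 = 3.869 W
Step 3: Q_total = 124 * 3.869 = 479.76 W
Step 4: m_dot = Q_total / (cp * dT) = 479.76 / (4186 * 9.58) = 0.01196 kg/s

0.01196 kg/s


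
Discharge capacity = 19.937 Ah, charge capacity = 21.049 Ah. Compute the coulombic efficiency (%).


Coulombic efficiency = 19.937/21.049 * 100% = 94.72%

94.72%


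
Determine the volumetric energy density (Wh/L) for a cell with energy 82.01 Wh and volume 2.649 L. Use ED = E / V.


Volumetric ED = 82.01 Wh / 2.649 L = 30.96 Wh/L

30.96 Wh/L


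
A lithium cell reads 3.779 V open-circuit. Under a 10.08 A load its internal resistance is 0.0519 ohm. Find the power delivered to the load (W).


Step 1: V_terminal = OCV - I*R = 3.779 - 10.08 * 0.0519 = 3.2558 V
Step 2: P_out = V_terminal * I = 3.2558 * 10.08 = 32.82 W

32.82 W


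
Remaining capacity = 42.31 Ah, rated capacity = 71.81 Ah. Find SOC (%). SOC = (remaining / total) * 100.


SOC% = 42.31 / 71.81 * 100 = 58.92%

58.92%


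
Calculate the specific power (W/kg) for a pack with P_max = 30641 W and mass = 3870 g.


Convert: m = 3870 g = 3.87 kg
SP = P / m = 30641 / 3.87 = 7918 W/kg

7918 W/kg


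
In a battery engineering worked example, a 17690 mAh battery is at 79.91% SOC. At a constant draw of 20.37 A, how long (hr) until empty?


Convert: C_total = 17690 mAh = 17.69 Ah
Step 1: remaining = SOC/100 * C_total = 79.91/100 * 17.69 = 14.136 Ah
Step 2: t = remaining / I = 14.136 / 20.37 = 0.6940 hr

0.6940 hr


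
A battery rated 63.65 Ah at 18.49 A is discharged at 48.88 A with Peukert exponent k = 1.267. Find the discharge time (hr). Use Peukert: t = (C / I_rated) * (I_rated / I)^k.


Step 1: t_rated = C / I_rated = 63.65 / 18.49 = 3.4424 hr
Step 2: ratio = 18.49 / 48.88 = 0.37827
Step 3: ratio^k = 0.37827^1.267 = 0.29179
Step 4: t = t_rated * ratio^k = 3.4424 * 0.29179 = 1.004 hr

1.004 hr


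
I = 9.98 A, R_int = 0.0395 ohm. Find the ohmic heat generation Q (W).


Q = I^2 * R = 9.98^2 * 0.0395 = 3.934 W

3.934 W


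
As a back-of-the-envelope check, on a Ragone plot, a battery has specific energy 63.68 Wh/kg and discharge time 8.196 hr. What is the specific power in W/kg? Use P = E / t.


P_specific = E / t = 63.68 / 8.196 = 7.770 W/kg

7.770 W/kg


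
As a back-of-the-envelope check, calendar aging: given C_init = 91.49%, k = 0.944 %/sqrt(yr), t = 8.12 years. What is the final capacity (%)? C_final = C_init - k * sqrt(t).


sqrt(t) = sqrt(8.12) = 2.8496
C_final = 91.49 - 0.944 * 2.8496 = 88.80%

88.80%


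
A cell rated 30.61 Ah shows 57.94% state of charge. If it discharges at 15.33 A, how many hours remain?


Step 1: remaining = SOC/100 * C_total = 57.94/100 * 30.61 = 17.735 Ah
Step 2: t = remaining / I = 17.735 / 15.33 = 1.157 hr

1.157 hr


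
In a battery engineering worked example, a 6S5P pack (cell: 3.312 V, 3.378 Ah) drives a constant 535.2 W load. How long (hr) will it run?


Step 1: E_pack = Ns * V_cell * Np * C_cell = 6 * 3.312 * 5 * 3.378 = 335.64 Wh
Step 2: t = E_pack / P = 335.64 / 535.2 = 0.6271 hr

0.6271 hr


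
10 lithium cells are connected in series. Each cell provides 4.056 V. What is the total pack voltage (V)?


V_pack = n * V_cell = 10 * 4.056 = 40.56 V

40.56 V


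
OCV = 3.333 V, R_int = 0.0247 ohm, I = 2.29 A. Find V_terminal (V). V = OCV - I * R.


IR drop = 2.29 * 0.0247 = 0.056563 V
V = 3.333 - 0.056563 = 3.276 V

3.276 V


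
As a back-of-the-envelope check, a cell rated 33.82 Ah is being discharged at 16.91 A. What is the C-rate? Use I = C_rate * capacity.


Rearranging: C_rate = 16.91 / 33.82 = 0.5C

0.5C


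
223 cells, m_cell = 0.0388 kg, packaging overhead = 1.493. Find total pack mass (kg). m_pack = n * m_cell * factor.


Cell mass sum = 223 * 0.0388 = 8.6524 kg
With overhead 1.493: m_pack = 8.6524 * 1.493 = 12.92 kg

12.92 kg


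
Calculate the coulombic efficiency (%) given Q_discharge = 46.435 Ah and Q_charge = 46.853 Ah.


eta_c = Q_dis / Q_chg * 100 = 46.435 / 46.853 * 100 = 99.11%

99.11%


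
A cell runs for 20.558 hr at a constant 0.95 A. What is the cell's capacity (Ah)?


C = I * t = 0.95 * 20.558 = 19.53 Ah

19.53 Ah


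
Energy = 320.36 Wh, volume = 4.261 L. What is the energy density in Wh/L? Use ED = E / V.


ED = E / V = 320.36 / 4.261 = 75.18 Wh/L

75.18 Wh/L


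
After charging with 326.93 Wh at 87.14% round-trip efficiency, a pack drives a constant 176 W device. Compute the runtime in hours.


Step 1: E_discharge = eta/100 * E_charge = 87.14/100 * 326.93 = 284.89 Wh
Step 2: t = E_discharge / P = 284.89 / 176 = 1.619 hr

1.619 hr


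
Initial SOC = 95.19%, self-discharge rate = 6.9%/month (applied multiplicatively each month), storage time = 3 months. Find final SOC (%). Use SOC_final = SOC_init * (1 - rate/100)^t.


Monthly retention factor = 1 - 6.9/100 = 0.931
Over 3 months: factor^3 = 0.80695
SOC_final = 95.19 * 0.80695 = 76.81%

76.81%


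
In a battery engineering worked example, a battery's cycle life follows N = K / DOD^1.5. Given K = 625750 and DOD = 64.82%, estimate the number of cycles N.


DOD^1.5 = 521.87
N = K / DOD^1.5 = 625750 / 521.87 = 1199

1199 cycles


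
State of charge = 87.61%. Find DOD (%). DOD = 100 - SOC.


Complement of SOC: DOD = 100% - 87.61% = 12.39%

12.39%


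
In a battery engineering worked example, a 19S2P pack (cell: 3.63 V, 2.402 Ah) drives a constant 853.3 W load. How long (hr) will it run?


Step 1: E_pack = Ns * V_cell * Np * C_cell = 19 * 3.63 * 2 * 2.402 = 331.33 Wh
Step 2: t = E_pack / P = 331.33 / 853.3 = 0.3883 hr

0.3883 hr


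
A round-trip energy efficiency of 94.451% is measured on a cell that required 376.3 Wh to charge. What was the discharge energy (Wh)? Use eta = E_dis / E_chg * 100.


E_dis = eta/100 * E_chg = 94.451/100 * 376.3 = 355.4 Wh

355.4 Wh


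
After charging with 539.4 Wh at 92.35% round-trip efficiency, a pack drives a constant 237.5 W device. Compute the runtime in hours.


Step 1: E_discharge = eta/100 * E_charge = 92.35/100 * 539.4 = 498.14 Wh
Step 2: t = E_discharge / P = 498.14 / 237.5 = 2.097 hr

2.097 hr


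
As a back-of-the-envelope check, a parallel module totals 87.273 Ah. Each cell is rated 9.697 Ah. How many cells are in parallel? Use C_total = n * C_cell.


n = C_total / C_cell = 87.273 / 9.697 = 9

9


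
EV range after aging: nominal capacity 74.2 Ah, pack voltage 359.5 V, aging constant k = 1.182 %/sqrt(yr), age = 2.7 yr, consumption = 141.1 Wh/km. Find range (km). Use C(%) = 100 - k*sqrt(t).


Step 1: capacity retention = 100 - 1.182 * sqrt(2.7) = 100 - 1.182 * 1.6432 = 98.058%
Step 2: C_now = 74.2 * 98.058/100 = 72.759 Ah
Step 3: E_pack = V * C_now = 359.5 * 72.759 = 26157 Wh
Step 4: range = E_pack / consumption = 26157 / 141.1 = 185.4 km

185.4 km


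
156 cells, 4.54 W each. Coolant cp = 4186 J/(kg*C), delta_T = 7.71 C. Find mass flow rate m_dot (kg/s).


Step 1: Total heat Q = 156 * 4.54 W = 708.24 W
Step 2: denom = cp * dT = 4186 * 7.71 = 32274
Step 3: m_dot = 708.24 / 32274 = 0.02194 kg/s

0.02194 kg/s


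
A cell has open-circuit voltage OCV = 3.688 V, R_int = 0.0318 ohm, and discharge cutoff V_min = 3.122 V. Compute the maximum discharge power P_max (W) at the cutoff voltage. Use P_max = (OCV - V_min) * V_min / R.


dV = OCV - V_min = 0.566 V (so I_max = dV / R)
P_max = dV * V_min / R = 0.566 * 3.122 / 0.0318 = 55.57 W

55.57 W


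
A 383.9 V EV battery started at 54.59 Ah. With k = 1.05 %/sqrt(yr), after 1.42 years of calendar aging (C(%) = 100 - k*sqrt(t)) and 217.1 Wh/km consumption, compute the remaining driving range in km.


Step 1: capacity retention = 100 - 1.05 * sqrt(1.42) = 100 - 1.05 * 1.1916 = 98.749%
Step 2: C_now = 54.59 * 98.749/100 = 53.907 Ah
Step 3: E_pack = V * C_now = 383.9 * 53.907 = 20695 Wh
Step 4: range = E_pack / consumption = 20695 / 217.1 = 95.32 km

95.32 km


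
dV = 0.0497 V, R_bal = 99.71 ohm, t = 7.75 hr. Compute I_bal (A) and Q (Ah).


First, Ohm's law: I_bal = 0.0497 V / 99.71 ohm = 4.9845e-04 A
Then Q = I * t = 4.9845e-04 A * 7.75 hr = 0.003863 Ah

I=4.9845e-04 A, Q=0.003863 Ah


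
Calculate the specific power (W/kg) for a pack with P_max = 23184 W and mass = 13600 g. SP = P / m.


Convert: m = 13600 g = 13.6 kg
SP = P / m = 23184 / 13.6 = 1705 W/kg

1705 W/kg


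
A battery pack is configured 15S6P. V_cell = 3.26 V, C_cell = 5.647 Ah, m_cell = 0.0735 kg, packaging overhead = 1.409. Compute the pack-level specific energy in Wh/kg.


Step 1: V_pack = 15 * 3.26 = 48.9 V
Step 2: C_pack = 6 * 5.647 = 33.882 Ah
Step 3: E_pack = V_pack * C_pack = 48.9 * 33.882 = 1656.8 Wh
Step 4: m_pack = 15 * 6 * 0.0735 * 1.409 = 9.3205 kg
Step 5: ED = E_pack / m_pack = 1656.8 / 9.3205 = 177.8 Wh/kg

177.8 Wh/kg


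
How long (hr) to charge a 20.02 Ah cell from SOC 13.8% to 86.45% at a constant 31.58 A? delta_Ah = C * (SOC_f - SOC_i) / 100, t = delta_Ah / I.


Step 1: dSOC = 86.45% - 13.8% = 72.65%
Step 2: delta_Ah = 20.02 * 72.65 / 100 = 14.545 Ah
Step 3: t = 14.545 / 31.58 = 0.4606 hr

0.4606 hr


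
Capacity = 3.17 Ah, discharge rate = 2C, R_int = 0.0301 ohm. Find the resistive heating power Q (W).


Step 1: I = C_rate * capacity = 2 * 3.17 = 6.34 A
Step 2: Q = I^2 * R = 6.34^2 * 0.0301 = 40.196 * 0.0301 = 1.210 W

1.210 W


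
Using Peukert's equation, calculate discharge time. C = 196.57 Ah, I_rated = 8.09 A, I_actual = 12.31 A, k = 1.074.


Step 1: t_rated = C / I_rated = 196.57 / 8.09 = 24.298 hr
Step 2: ratio = 8.09 / 12.31 = 0.65719
Step 3: ratio^k = 0.65719^1.074 = 0.63709
Step 4: t = t_rated * ratio^k = 24.298 * 0.63709 = 15.48 hr

15.48 hr


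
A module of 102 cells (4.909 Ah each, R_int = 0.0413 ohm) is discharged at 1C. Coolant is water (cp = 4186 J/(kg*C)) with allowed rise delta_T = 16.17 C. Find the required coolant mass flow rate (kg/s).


Step 1: I = 1 * 4.909 = 4.909 A
Step 2: Q_cell = I^2 * R = 4.909^2 * 0.0413 = 0.99526 W
Step 3: Q_total = 102 * 0.99526 = 101.52 W
Step 4: m_dot = Q_total / (cp * dT) = 101.52 / (4186 * 16.17) = 0.001500 kg/s

0.001500 kg/s


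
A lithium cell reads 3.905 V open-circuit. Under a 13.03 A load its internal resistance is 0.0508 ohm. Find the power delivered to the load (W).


Step 1: V_terminal = OCV - I*R = 3.905 - 13.03 * 0.0508 = 3.2431 V
Step 2: P_out = V_terminal * I = 3.2431 * 13.03 = 42.26 W

42.26 W


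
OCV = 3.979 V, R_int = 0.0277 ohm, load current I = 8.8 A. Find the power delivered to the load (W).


Step 1: V_terminal = OCV - I*R = 3.979 - 8.8 * 0.0277 = 3.7352 V
Step 2: P_out = V_terminal * I = 3.7352 * 8.8 = 32.87 W

32.87 W


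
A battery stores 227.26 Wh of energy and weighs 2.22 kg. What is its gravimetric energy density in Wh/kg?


ED = E / m = 227.26 / 2.22 = 102.4 Wh/kg

102.4 Wh/kg


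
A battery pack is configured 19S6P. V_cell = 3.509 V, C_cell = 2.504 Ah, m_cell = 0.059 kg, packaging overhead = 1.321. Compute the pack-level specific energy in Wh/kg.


Step 1: V_pack = 19 * 3.509 = 66.671 V
Step 2: C_pack = 6 * 2.504 = 15.024 Ah
Step 3: E_pack = V_pack * C_pack = 66.671 * 15.024 = 1001.7 Wh
Step 4: m_pack = 19 * 6 * 0.059 * 1.321 = 8.885 kg
Step 5: ED = E_pack / m_pack = 1001.7 / 8.885 = 112.7 Wh/kg

112.7 Wh/kg


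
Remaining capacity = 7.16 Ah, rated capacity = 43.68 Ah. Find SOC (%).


SOC = (remaining / total) * 100 = (7.16 / 43.68) * 100 = 16.39%

16.39%


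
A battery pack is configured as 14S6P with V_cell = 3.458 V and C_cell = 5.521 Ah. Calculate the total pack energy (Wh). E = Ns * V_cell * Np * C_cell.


V_pack = 14 * 3.458 = 48.412 V
C_pack = 6 * 5.521 = 33.126 Ah
E = V_pack * C_pack = 48.412 * 33.126 = 1604 Wh

1604 Wh


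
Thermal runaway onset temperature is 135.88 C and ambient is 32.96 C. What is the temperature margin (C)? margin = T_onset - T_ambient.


Safety margin = 135.88 C - 32.96 C = 102.92 C

102.92 C


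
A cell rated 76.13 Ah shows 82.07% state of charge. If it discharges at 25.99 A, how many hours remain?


Step 1: remaining = SOC/100 * C_total = 82.07/100 * 76.13 = 62.48 Ah
Step 2: t = remaining / I = 62.48 / 25.99 = 2.404 hr

2.404 hr


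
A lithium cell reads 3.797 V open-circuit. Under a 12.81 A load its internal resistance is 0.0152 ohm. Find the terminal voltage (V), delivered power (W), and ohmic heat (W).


Step 1: V_terminal = OCV - I*R = 3.797 - 12.81 * 0.0152 = 3.6023 V
Step 2: P_out = V_terminal * I = 3.6023 * 12.81 = 46.15 W
Step 3: Q = I^2 * R = 12.81^2 * 0.0152 = 2.494 W

V=3.6023 V, P=46.15 W, Q=2.494 W


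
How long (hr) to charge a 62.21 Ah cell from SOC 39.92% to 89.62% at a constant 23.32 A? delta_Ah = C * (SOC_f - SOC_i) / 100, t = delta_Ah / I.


delta_Ah = 62.21 * (89.62 - 39.92) / 100 = 30.918 Ah
t = delta_Ah / I = 30.918 / 23.32 = 1.326 hr

1.326 hr


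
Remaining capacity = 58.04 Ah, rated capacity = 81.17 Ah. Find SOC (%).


SOC = (remaining / total) * 100 = (58.04 / 81.17) * 100 = 71.50%

71.50%


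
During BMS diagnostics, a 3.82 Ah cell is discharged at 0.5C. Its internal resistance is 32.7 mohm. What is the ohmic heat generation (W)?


Convert: R = 32.7 mohm = 0.0327 ohm
Step 1: I = C_rate * capacity = 0.5 * 3.82 = 1.91 A
Step 2: Q = I^2 * R = 1.91^2 * 0.0327 = 3.6481 * 0.0327 = 0.1193 W

0.1193 W


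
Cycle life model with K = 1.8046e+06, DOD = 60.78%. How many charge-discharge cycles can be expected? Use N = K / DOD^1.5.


DOD^1.5 = 473.85
N = K / DOD^1.5 = 1.8046e+06 / 473.85 = 3808

3808 cycles


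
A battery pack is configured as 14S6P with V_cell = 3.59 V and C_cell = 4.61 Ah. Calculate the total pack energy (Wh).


V_pack = 14 * 3.59 = 50.26 V
C_pack = 6 * 4.61 = 27.66 Ah
E = V_pack * C_pack = 50.26 * 27.66 = 1390 Wh

1390 Wh


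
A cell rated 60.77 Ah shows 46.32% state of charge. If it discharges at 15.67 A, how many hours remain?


Step 1: remaining = SOC/100 * C_total = 46.32/100 * 60.77 = 28.149 Ah
Step 2: t = remaining / I = 28.149 / 15.67 = 1.796 hr

1.796 hr


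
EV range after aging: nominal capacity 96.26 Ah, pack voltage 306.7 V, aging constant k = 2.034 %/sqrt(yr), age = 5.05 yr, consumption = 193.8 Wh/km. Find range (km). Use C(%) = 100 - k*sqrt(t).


Step 1: capacity retention = 100 - 2.034 * sqrt(5.05) = 100 - 2.034 * 2.2472 = 95.429%
Step 2: C_now = 96.26 * 95.429/100 = 91.86 Ah
Step 3: E_pack = V * C_now = 306.7 * 91.86 = 28173 Wh
Step 4: range = E_pack / consumption = 28173 / 193.8 = 145.4 km

145.4 km


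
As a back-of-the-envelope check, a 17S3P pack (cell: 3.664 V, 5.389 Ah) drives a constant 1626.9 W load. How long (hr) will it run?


Step 1: E_pack = Ns * V_cell * Np * C_cell = 17 * 3.664 * 3 * 5.389 = 1007 Wh
Step 2: t = E_pack / P = 1007 / 1626.9 = 0.6190 hr

0.6190 hr


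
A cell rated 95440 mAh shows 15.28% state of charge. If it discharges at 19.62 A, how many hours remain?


Convert: C_total = 95440 mAh = 95.44 Ah
Step 1: remaining = SOC/100 * C_total = 15.28/100 * 95.44 = 14.583 Ah
Step 2: t = remaining / I = 14.583 / 19.62 = 0.7433 hr

0.7433 hr


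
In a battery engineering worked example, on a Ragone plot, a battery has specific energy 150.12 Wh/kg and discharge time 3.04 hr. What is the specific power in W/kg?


P_specific = E / t = 150.12 / 3.04 = 49.38 W/kg

49.38 W/kg


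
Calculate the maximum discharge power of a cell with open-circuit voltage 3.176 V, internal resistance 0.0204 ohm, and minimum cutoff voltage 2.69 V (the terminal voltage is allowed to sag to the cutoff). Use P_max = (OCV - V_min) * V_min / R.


dV = OCV - V_min = 0.486 V (so I_max = dV / R)
P_max = dV * V_min / R = 0.486 * 2.69 / 0.0204 = 64.09 W

64.09 W


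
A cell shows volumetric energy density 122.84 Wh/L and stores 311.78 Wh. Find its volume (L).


V = E / ED = 311.78 / 122.84 = 2.538 L

2.538 L


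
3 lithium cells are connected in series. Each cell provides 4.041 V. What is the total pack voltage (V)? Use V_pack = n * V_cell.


V_pack = n * V_cell = 3 * 4.041 = 12.123 V

12.123 V


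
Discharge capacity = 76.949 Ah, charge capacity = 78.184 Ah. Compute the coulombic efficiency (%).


eta_c = Q_dis / Q_chg * 100 = 76.949 / 78.184 * 100 = 98.42%

98.42%


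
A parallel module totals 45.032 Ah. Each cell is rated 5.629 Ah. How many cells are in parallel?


n = C_total / C_cell = 45.032 / 5.629 = 8

8


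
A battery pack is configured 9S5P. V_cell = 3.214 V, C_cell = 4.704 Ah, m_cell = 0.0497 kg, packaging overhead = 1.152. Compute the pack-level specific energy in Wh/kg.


Step 1: V_pack = 9 * 3.214 = 28.926 V
Step 2: C_pack = 5 * 4.704 = 23.52 Ah
Step 3: E_pack = V_pack * C_pack = 28.926 * 23.52 = 680.34 Wh
Step 4: m_pack = 9 * 5 * 0.0497 * 1.152 = 2.5764 kg
Step 5: ED = E_pack / m_pack = 680.34 / 2.5764 = 264.1 Wh/kg

264.1 Wh/kg


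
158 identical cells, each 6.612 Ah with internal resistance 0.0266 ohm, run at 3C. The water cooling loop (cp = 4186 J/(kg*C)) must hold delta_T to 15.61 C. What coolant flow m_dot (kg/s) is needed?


Step 1: I = 3 * 6.612 = 19.836 A
Step 2: Q_cell = I^2 * R = 19.836^2 * 0.0266 = 10.466 W
Step 3: Q_total = 158 * 10.466 = 1653.6 W
Step 4: m_dot = Q_total / (cp * dT) = 1653.6 / (4186 * 15.61) = 0.02531 kg/s

0.02531 kg/s


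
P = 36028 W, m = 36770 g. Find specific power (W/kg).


Convert: m = 36770 g = 36.77 kg
Specific power = 36028 W / 36.77 kg = 979.8 W/kg

979.8 W/kg


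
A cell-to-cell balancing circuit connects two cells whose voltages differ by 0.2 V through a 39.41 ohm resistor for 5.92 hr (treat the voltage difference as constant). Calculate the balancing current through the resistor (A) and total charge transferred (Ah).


First, Ohm's law: I_bal = 0.2 V / 39.41 ohm = 0.0050749 A
Then Q = I * t = 0.0050749 A * 5.92 hr = 0.03004 Ah

I=0.0050749 A, Q=0.03004 Ah


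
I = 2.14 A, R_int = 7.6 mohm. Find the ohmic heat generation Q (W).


Convert: R = 7.6 mohm = 0.0076 ohm
Q = I^2 * R = 2.14^2 * 0.0076 = 0.03480 W

0.03480 W


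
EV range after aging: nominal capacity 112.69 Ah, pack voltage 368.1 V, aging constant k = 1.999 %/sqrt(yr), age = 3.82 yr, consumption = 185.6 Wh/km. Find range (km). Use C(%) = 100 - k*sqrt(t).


Step 1: capacity retention = 100 - 1.999 * sqrt(3.82) = 100 - 1.999 * 1.9545 = 96.093%
Step 2: C_now = 112.69 * 96.093/100 = 108.29 Ah
Step 3: E_pack = V * C_now = 368.1 * 108.29 = 39862 Wh
Step 4: range = E_pack / consumption = 39862 / 185.6 = 214.8 km

214.8 km


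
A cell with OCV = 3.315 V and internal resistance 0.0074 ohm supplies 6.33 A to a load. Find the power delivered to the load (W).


Step 1: V_terminal = OCV - I*R = 3.315 - 6.33 * 0.0074 = 3.2682 V
Step 2: P_out = V_terminal * I = 3.2682 * 6.33 = 20.69 W

20.69 W


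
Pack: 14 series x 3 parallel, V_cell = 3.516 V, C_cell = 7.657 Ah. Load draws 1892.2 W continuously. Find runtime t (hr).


Step 1: E_pack = Ns * V_cell * Np * C_cell = 14 * 3.516 * 3 * 7.657 = 1130.7 Wh
Step 2: t = E_pack / P = 1130.7 / 1892.2 = 0.5976 hr

0.5976 hr


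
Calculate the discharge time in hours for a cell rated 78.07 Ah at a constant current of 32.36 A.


t = capacity / current = 78.07 / 32.36 = 2.413 hr

2.413 hr


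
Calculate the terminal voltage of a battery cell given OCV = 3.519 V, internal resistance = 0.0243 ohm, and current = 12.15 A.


IR drop = 12.15 * 0.0243 = 0.29525 V
V = 3.519 - 0.29525 = 3.224 V

3.224 V


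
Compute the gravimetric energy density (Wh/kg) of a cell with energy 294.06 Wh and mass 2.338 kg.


ED = E / m = 294.06 / 2.338 = 125.8 Wh/kg

125.8 Wh/kg


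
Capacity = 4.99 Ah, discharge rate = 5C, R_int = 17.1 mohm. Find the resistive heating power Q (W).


Convert: R = 17.1 mohm = 0.0171 ohm
Step 1: I = C_rate * capacity = 5 * 4.99 = 24.95 A
Step 2: Q = I^2 * R = 24.95^2 * 0.0171 = 622.5 * 0.0171 = 10.64 W

10.64 W


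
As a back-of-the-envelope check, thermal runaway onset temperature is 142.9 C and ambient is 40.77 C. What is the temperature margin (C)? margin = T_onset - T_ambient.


Safety margin = 142.9 C - 40.77 C = 102.13 C

102.13 C


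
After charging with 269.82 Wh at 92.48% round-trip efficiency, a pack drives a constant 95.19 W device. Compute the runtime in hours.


Step 1: E_discharge = eta/100 * E_charge = 92.48/100 * 269.82 = 249.53 Wh
Step 2: t = E_discharge / P = 249.53 / 95.19 = 2.621 hr

2.621 hr


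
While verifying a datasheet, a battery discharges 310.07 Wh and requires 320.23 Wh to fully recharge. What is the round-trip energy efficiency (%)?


eta_e = E_dis / E_chg * 100 = 310.07 / 320.23 * 100 = 96.83%

96.83%


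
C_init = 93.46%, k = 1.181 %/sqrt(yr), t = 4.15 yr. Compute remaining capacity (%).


sqrt(t) = sqrt(4.15) = 2.0372
C_final = 93.46 - 1.181 * 2.0372 = 91.05%

91.05%


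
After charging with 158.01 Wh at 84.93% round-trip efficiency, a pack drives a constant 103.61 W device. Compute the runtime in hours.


Step 1: E_discharge = eta/100 * E_charge = 84.93/100 * 158.01 = 134.2 Wh
Step 2: t = E_discharge / P = 134.2 / 103.61 = 1.295 hr

1.295 hr


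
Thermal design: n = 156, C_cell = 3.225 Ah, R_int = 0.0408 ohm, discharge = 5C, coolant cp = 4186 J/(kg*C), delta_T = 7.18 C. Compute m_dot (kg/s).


Step 1: I = 5 * 3.225 = 16.125 A
Step 2: Q_cell = I^2 * R = 16.125^2 * 0.0408 = 10.609 W
Step 3: Q_total = 156 * 10.609 = 1655 W
Step 4: m_dot = Q_total / (cp * dT) = 1655 / (4186 * 7.18) = 0.05506 kg/s

0.05506 kg/s


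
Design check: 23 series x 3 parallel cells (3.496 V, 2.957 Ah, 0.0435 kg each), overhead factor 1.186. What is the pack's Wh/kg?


Step 1: V_pack = 23 * 3.496 = 80.408 V
Step 2: C_pack = 3 * 2.957 = 8.871 Ah
Step 3: E_pack = V_pack * C_pack = 80.408 * 8.871 = 713.3 Wh
Step 4: m_pack = 23 * 3 * 0.0435 * 1.186 = 3.5598 kg
Step 5: ED = E_pack / m_pack = 713.3 / 3.5598 = 200.4 Wh/kg

200.4 Wh/kg


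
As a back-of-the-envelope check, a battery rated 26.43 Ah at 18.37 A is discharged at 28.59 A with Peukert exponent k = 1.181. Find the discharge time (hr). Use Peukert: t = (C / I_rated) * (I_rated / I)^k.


t_rated = C / I_rated = 26.43 / 18.37 = 1.4388 hr
(I_rated/I)^k = (0.64253)^1.181 = 0.59309
t = t_rated * (I_rated/I)^k = 1.4388 * 0.59309 = 0.8533 hr

0.8533 hr


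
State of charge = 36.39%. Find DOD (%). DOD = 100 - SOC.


Complement of SOC: DOD = 100% - 36.39% = 63.61%

63.61%


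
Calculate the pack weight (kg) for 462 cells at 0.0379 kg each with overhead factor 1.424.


Cell mass sum = 462 * 0.0379 = 17.51 kg
With overhead 1.424: m_pack = 17.51 * 1.424 = 24.93 kg

24.93 kg


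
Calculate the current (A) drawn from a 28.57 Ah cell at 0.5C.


At 0.5C: I = 0.5 * 28.57 Ah = 14.285 A

14.285 A


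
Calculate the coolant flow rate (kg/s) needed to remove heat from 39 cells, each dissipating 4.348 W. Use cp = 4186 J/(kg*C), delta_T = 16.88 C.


Q_total = 39 * 4.348 = 169.57 W
m_dot = Q_total / (cp * dT) = 169.57 / (4186 * 16.88) = 0.002400 kg/s

0.002400 kg/s


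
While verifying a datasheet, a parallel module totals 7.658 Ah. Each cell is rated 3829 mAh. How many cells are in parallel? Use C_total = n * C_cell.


Convert: C_cell = 3829 mAh = 3.829 Ah
n = C_total / C_cell = 7.658 / 3.829 = 2

2


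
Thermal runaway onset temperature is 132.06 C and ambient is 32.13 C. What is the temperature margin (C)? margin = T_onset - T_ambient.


Safety margin = 132.06 C - 32.13 C = 99.93 C

99.93 C


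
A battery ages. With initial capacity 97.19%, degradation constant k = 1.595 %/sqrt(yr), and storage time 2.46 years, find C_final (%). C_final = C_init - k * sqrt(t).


Step 1: sqrt(2.46 yr) = 1.5684
Step 2: drop = 1.595 * 1.5684 = 2.5016
Step 3: C_final = 97.19 - 2.5016 = 94.69%

94.69%


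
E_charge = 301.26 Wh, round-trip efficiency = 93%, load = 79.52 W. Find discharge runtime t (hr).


Step 1: E_discharge = eta/100 * E_charge = 93/100 * 301.26 = 280.17 Wh
Step 2: t = E_discharge / P = 280.17 / 79.52 = 3.523 hr

3.523 hr


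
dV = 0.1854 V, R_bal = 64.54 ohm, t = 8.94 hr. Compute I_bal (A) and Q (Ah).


I_bal = dV / R = 0.1854 / 64.54 = 0.0028726 A
Q = I_bal * t = 0.0028726 * 8.94 = 0.02568 Ah

I=0.0028726 A, Q=0.02568 Ah


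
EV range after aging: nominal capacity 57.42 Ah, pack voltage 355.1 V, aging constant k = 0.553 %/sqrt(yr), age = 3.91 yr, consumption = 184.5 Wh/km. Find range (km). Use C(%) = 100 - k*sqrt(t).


Step 1: capacity retention = 100 - 0.553 * sqrt(3.91) = 100 - 0.553 * 1.9774 = 98.906%
Step 2: C_now = 57.42 * 98.906/100 = 56.792 Ah
Step 3: E_pack = V * C_now = 355.1 * 56.792 = 20167 Wh
Step 4: range = E_pack / consumption = 20167 / 184.5 = 109.3 km

109.3 km


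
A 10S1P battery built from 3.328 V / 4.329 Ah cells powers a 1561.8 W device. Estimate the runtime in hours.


Step 1: E_pack = Ns * V_cell * Np * C_cell = 10 * 3.328 * 1 * 4.329 = 144.07 Wh
Step 2: t = E_pack / P = 144.07 / 1561.8 = 0.09225 hr

0.09225 hr


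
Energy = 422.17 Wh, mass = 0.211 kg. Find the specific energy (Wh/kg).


Specific energy = 422.17 Wh / 0.211 kg = 2001 Wh/kg

2001 Wh/kg


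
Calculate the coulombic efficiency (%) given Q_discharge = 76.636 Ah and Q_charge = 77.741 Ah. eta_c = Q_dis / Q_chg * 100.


eta_c = Q_dis / Q_chg * 100 = 76.636 / 77.741 * 100 = 98.58%

98.58%


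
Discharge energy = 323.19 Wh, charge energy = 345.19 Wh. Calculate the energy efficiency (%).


eta_e = E_dis / E_chg * 100 = 323.19 / 345.19 * 100 = 93.63%

93.63%


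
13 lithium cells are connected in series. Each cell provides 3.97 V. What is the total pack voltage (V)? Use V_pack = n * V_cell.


V_pack = n * V_cell = 13 * 3.97 = 51.61 V

51.61 V


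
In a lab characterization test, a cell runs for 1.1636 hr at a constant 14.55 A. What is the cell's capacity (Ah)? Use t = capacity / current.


C = I * t = 14.55 * 1.1636 = 16.93 Ah

16.93 Ah


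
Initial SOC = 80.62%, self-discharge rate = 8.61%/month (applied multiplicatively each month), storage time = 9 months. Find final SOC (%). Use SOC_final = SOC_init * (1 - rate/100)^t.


Monthly retention factor = 1 - 8.61/100 = 0.9139
Over 9 months: factor^9 = 0.44472
SOC_final = 80.62 * 0.44472 = 35.85%

35.85%


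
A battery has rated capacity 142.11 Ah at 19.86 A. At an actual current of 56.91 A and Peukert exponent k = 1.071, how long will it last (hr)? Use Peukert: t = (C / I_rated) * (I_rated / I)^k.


t_rated = C / I_rated = 142.11 / 19.86 = 7.1556 hr
(I_rated/I)^k = (0.34897)^1.071 = 0.32384
t = t_rated * (I_rated/I)^k = 7.1556 * 0.32384 = 2.317 hr

2.317 hr


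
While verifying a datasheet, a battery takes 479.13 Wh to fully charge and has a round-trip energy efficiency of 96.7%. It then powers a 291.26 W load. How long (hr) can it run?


Step 1: E_discharge = eta/100 * E_charge = 96.7/100 * 479.13 = 463.32 Wh
Step 2: t = E_discharge / P = 463.32 / 291.26 = 1.591 hr

1.591 hr


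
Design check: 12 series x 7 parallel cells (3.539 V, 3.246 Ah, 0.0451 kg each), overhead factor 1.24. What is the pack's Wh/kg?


Step 1: V_pack = 12 * 3.539 = 42.468 V
Step 2: C_pack = 7 * 3.246 = 22.722 Ah
Step 3: E_pack = V_pack * C_pack = 42.468 * 22.722 = 964.96 Wh
Step 4: m_pack = 12 * 7 * 0.0451 * 1.24 = 4.6976 kg
Step 5: ED = E_pack / m_pack = 964.96 / 4.6976 = 205.4 Wh/kg

205.4 Wh/kg


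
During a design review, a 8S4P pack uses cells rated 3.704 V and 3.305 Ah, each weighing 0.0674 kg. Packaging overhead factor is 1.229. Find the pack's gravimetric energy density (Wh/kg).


Step 1: V_pack = 8 * 3.704 = 29.632 V
Step 2: C_pack = 4 * 3.305 = 13.22 Ah
Step 3: E_pack = V_pack * C_pack = 29.632 * 13.22 = 391.74 Wh
Step 4: m_pack = 8 * 4 * 0.0674 * 1.229 = 2.6507 kg
Step 5: ED = E_pack / m_pack = 391.74 / 2.6507 = 147.8 Wh/kg

147.8 Wh/kg


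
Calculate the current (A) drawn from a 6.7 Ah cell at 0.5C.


At 0.5C: I = 0.5 * 6.7 Ah = 3.35 A

3.35 A


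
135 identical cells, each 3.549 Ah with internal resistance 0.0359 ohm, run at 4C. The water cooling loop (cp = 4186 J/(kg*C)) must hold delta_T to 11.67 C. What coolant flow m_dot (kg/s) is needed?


Step 1: I = 4 * 3.549 = 14.196 A
Step 2: Q_cell = I^2 * R = 14.196^2 * 0.0359 = 7.2348 W
Step 3: Q_total = 135 * 7.2348 = 976.7 W
Step 4: m_dot = Q_total / (cp * dT) = 976.7 / (4186 * 11.67) = 0.01999 kg/s

0.01999 kg/s


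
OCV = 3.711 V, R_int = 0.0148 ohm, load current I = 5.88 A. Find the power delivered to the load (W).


Step 1: V_terminal = OCV - I*R = 3.711 - 5.88 * 0.0148 = 3.624 V
Step 2: P_out = V_terminal * I = 3.624 * 5.88 = 21.31 W

21.31 W


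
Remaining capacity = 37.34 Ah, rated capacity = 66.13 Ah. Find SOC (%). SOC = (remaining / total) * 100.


SOC% = 37.34 / 66.13 * 100 = 56.46%

56.46%


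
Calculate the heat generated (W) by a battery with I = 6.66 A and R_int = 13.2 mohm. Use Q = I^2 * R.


Convert: R = 13.2 mohm = 0.0132 ohm
Q = I^2 * R = 6.66^2 * 0.0132 = 0.5855 W

0.5855 W


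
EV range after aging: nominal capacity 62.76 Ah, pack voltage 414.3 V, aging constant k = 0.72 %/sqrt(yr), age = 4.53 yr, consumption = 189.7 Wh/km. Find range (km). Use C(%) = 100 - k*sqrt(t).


Step 1: capacity retention = 100 - 0.72 * sqrt(4.53) = 100 - 0.72 * 2.1284 = 98.468%
Step 2: C_now = 62.76 * 98.468/100 = 61.799 Ah
Step 3: E_pack = V * C_now = 414.3 * 61.799 = 25603 Wh
Step 4: range = E_pack / consumption = 25603 / 189.7 = 135.0 km

135.0 km


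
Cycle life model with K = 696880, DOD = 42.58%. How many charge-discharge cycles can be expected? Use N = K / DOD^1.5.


Step 1: DOD^1.5 = 42.58^1.5 = 277.85
Step 2: N = 696880 / 277.85 = 2508 cycles

2508 cycles


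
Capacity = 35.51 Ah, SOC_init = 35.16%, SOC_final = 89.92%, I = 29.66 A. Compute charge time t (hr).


delta_Ah = 35.51 * (89.92 - 35.16) / 100 = 19.445 Ah
t = delta_Ah / I = 19.445 / 29.66 = 0.6556 hr

0.6556 hr


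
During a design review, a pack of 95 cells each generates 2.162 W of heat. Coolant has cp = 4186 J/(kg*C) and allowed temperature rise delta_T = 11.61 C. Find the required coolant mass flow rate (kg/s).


Step 1: Total heat Q = 95 * 2.162 W = 205.39 W
Step 2: denom = cp * dT = 4186 * 11.61 = 48599
Step 3: m_dot = 205.39 / 48599 = 0.004226 kg/s

0.004226 kg/s


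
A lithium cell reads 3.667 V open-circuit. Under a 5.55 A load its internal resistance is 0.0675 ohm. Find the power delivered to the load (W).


Step 1: V_terminal = OCV - I*R = 3.667 - 5.55 * 0.0675 = 3.2924 V
Step 2: P_out = V_terminal * I = 3.2924 * 5.55 = 18.27 W

18.27 W


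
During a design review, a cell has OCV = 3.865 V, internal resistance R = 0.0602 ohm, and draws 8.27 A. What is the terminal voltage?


V = OCV - I*R = 3.865 - 8.27 * 0.0602 = 3.367 V

3.367 V


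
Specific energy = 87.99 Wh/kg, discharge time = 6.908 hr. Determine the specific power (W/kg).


P_specific = E / t = 87.99 / 6.908 = 12.74 W/kg

12.74 W/kg


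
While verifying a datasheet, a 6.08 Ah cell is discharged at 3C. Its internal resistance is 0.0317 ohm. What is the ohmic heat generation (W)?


Step 1: I = C_rate * capacity = 3 * 6.08 = 18.24 A
Step 2: Q = I^2 * R = 18.24^2 * 0.0317 = 332.7 * 0.0317 = 10.55 W

10.55 W


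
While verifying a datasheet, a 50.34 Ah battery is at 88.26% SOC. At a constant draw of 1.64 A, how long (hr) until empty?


Step 1: remaining = SOC/100 * C_total = 88.26/100 * 50.34 = 44.43 Ah
Step 2: t = remaining / I = 44.43 / 1.64 = 27.09 hr

27.09 hr


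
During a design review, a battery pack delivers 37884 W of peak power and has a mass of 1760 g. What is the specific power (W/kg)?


Convert: m = 1760 g = 1.76 kg
Specific power = 37884 W / 1.76 kg = 21530 W/kg

21530 W/kg


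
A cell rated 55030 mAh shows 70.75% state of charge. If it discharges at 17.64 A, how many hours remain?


Convert: C_total = 55030 mAh = 55.03 Ah
Step 1: remaining = SOC/100 * C_total = 70.75/100 * 55.03 = 38.934 Ah
Step 2: t = remaining / I = 38.934 / 17.64 = 2.207 hr

2.207 hr
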